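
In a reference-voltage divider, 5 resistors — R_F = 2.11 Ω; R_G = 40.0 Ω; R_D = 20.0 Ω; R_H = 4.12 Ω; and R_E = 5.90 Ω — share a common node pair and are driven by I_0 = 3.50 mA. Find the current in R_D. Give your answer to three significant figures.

Conductances: ΣG = 1/2.11 + 1/40.0 + 1/20.0 + 1/4.12 + 1/5.90 = 0.9611 (1/Ω).
By the current-divider rule, I = I_0 · G_k/ΣG = 3.50 × 0.05202 = 0.1821 mA.

I ≈ 0.182 mA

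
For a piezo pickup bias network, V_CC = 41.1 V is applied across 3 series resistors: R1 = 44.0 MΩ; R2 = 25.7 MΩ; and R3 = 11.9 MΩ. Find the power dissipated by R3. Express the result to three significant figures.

Series current I = V_CC/ΣR = 41.1/81.60 = 0.5037 µA.
P(R3) = I²·R3 = (0.5037)² × 11.9 = 3.019 µW.

P ≈ 3.02 µW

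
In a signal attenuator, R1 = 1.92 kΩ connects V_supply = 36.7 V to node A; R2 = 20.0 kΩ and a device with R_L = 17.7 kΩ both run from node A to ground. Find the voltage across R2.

V_out ≈ 30.5 V

The load sits in parallel with R2, giving an effective lower resistance R2' = R2·R_L/(R2+R_L) = 9.390 kΩ.
Then V_out = V_supply · R2'/(R1 + R2') = 36.7 × 9.390/11.31 = 30.47 V.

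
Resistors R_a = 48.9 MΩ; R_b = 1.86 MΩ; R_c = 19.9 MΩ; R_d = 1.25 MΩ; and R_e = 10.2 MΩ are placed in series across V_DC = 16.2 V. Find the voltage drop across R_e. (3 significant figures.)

ΣR = 48.9 + 1.86 + 19.9 + 1.25 + 10.2 = 82.11 MΩ.
Voltage divider: V = V_DC · (10.20 / 82.11) = 16.2 × 0.1242 = 2.012 V.

V ≈ 2.01 V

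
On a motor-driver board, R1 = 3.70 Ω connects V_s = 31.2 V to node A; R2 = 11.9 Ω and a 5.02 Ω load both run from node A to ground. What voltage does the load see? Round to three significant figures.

V_out ≈ 15.2 V

R2 ‖ R_L = (11.9 × 5.02)/(11.9 + 5.02) = 3.531 Ω.
Now apply the divider: V_out = 31.2 × 0.4883 = 15.23 V.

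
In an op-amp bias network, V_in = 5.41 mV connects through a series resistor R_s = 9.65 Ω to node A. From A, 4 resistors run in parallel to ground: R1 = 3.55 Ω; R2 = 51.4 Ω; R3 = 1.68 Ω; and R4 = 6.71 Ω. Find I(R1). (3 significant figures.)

Combine the parallel branches: R_p = (1/3.55 + 1/51.4 + 1/1.68 + 1/6.71)⁻¹ = 0.9566 Ω.
V_A = 5.41 × 0.9566/10.61 = 0.4879 mV.
Branch current I = V_A/R1 = 0.4879/3.55 = 0.1374 mA.
(Equivalently: I_total = 0.5101 mA, then current-divider fraction G_k/ΣG = 0.2695.)

I ≈ 0.137 mA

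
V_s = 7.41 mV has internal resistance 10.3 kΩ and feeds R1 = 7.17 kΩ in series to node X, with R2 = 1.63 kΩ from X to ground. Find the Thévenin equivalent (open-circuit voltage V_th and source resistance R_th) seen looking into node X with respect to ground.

V_th ≈ 0.632 mV, R_th ≈ 1.49 kΩ

R1' = 10.3 + 7.17 = 17.47 kΩ (source resistance + R1).
V_th is the unloaded tap voltage: V_s · R2/(R1'+R2) = 7.41 × 0.08534 = 0.6324 mV.
Zeroing V_s shorts the top of R1' to ground, so R_th = R1' ‖ R2 = 1.491 kΩ.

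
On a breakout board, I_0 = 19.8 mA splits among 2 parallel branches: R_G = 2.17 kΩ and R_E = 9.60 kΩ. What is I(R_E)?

I ≈ 3.65 mA

For two parallel branches, I_k = I_0 · (other R)/(sum of R).
So I = 19.8 × 2.17/11.77 = 3.650 mA.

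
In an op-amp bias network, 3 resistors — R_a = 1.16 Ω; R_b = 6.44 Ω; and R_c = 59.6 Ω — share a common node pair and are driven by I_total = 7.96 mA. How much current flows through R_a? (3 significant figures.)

I ≈ 6.64 mA

Total conductance ΣG = 1/1.16 + 1/6.44 + 1/59.6 = 1.034 (units of 1/Ω).
By the current-divider rule, I = I_total · G_k/ΣG = 7.96 × 0.8336 = 6.636 mA.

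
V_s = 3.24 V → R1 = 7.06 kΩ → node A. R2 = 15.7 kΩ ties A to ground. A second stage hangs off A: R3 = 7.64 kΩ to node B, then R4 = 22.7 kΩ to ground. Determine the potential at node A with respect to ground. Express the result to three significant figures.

Looking into the second stage from A: R3 + R4 = 30.34 kΩ appears in parallel with R2.
Effective lower resistance at A: R2 ‖ 30.34 = 10.35 kΩ.
So V_A = 3.24 × 0.5944 = 1.926 V.

V_A ≈ 1.93 V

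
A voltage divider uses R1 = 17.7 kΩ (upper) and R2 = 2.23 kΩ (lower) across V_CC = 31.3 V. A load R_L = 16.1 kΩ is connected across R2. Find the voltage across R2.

The load sits in parallel with R2, giving an effective lower resistance R2' = R2·R_L/(R2+R_L) = 1.959 kΩ.
Now apply the divider: V_out = 31.3 × 0.09964 = 3.119 V.
(Unloaded it would be 3.50 V; the load pulls it down.)

V_out ≈ 3.12 V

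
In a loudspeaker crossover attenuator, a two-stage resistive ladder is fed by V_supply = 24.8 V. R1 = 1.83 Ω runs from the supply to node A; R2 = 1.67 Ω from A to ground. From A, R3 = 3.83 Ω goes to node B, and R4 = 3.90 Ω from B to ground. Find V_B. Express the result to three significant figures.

Looking into the second stage from A: R3 + R4 = 7.730 Ω appears in parallel with R2.
R2 ‖ (R3+R4) = 1.373 Ω.
First divider: V_A = V_supply · 1.373/(1.83 + 1.373) = 10.63 V.
V_B = V_A × 0.5045 = 5.364 V.

V_B ≈ 5.36 V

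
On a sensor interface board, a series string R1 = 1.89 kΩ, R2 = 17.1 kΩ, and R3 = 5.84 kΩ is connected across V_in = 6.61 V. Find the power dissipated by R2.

The common current is I = 6.61/24.83 = 0.2662 mA.
V(R2) = I·R = 4.552 V; P = V·I = 4.552 × 0.2662 = 1.212 mW.

P ≈ 1.21 mW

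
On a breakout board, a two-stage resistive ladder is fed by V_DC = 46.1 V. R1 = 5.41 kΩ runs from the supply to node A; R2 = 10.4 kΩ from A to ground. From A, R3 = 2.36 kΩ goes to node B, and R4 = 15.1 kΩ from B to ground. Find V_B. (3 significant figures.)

V_B ≈ 21.8 V

Looking into the second stage from A: R3 + R4 = 17.46 kΩ appears in parallel with R2.
R2 ‖ (R3+R4) = 6.518 kΩ.
V_A = 46.1 × 6.518/(5.41 + 6.518) = 25.19 V.
Stage 2 is unloaded, so V_B = V_A · R4/(R3+R4) = 25.19 × 15.1/17.46 = 21.79 V.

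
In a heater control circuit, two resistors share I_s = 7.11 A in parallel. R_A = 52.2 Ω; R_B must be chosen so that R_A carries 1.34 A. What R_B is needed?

R_B ≈ 12.1 Ω

Two-branch current divider: I_A = I_s · R_B/(R_A + R_B).
1.34/7.11 = R_B/(R_A + R_B) → R_B = R_A · (0.1885)/(1 − 0.1885) = 52.2 × 0.2322 = 12.12 Ω.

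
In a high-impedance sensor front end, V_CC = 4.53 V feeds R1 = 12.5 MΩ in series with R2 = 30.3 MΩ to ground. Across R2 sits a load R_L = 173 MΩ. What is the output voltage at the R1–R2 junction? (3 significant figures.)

V_out ≈ 3.05 V

The load sits in parallel with R2, giving an effective lower resistance R2' = R2·R_L/(R2+R_L) = 25.78 MΩ.
Now apply the divider: V_out = 4.53 × 0.6735 = 3.051 V.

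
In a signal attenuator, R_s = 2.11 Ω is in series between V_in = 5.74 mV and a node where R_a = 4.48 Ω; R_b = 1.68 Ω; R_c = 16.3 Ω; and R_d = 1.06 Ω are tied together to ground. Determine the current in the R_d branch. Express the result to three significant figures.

Equivalent of the parallel group: R_p = 0.5485 Ω.
V_A = 5.74 × 0.5485/2.658 = 1.184 mV.
Branch current I = V_A/R_d = 1.184/1.06 = 1.117 mA.

I ≈ 1.12 mA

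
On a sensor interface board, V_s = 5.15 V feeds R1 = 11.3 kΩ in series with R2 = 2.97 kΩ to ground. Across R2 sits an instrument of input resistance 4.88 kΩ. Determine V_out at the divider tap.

V_out ≈ 0.723 V

R2 ‖ R_L = (2.97 × 4.88)/(2.97 + 4.88) = 1.846 kΩ.
Now apply the divider: V_out = 5.15 × 0.1404 = 0.7233 V.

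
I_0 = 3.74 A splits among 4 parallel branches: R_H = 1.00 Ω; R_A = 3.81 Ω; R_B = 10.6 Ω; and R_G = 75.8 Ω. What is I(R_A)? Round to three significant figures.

I ≈ 0.717 A

Total conductance ΣG = 1/1.00 + 1/3.81 + 1/10.6 + 1/75.8 = 1.370 (units of 1/Ω).
By the current-divider rule, I = I_0 · G_k/ΣG = 3.74 × 0.1916 = 0.7165 A.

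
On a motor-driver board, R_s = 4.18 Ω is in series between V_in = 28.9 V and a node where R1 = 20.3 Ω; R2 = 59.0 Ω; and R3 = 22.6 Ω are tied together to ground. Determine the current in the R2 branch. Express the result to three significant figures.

Equivalent of the parallel group: R_p = 9.053 Ω.
V_A by voltage divider: V_A = 28.9 × 9.053/(4.18 + 9.053) = 19.77 V.
Branch current I = V_A/R2 = 19.77/59.0 = 0.3351 A.

I ≈ 0.335 A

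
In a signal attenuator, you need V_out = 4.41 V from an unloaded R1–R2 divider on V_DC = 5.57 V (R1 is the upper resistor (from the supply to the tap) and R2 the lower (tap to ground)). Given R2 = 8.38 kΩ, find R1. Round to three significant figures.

R1 ≈ 2.20 kΩ

Required fraction k = V_out/V_DC = 0.7917.
R1 = R2·(1/k − 1) = 8.38 × 0.2630 = 2.204 kΩ.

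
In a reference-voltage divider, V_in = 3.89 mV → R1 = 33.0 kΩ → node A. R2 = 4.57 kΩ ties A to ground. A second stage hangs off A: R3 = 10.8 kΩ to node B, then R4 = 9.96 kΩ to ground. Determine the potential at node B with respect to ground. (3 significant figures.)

V_B ≈ 0.190 mV

Node A sees R2 in parallel with the series input of stage 2, R3 + R4 = 20.76 kΩ.
Effective lower resistance at A: R2 ‖ 20.76 = 3.745 kΩ.
V_A = 3.89 × 3.745/(33.0 + 3.745) = 0.3965 mV.
V_B = V_A × 0.4798 = 0.1902 mV.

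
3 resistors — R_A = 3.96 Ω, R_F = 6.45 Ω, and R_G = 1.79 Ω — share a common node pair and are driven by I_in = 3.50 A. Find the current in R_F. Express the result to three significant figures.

I ≈ 0.562 A

Total conductance ΣG = 1/3.96 + 1/6.45 + 1/1.79 = 0.9662 (units of 1/Ω).
R_F takes the fraction G_k/ΣG = 0.1550/0.9662 = 0.1605, so I = 3.50 × 0.1605 = 0.5616 A.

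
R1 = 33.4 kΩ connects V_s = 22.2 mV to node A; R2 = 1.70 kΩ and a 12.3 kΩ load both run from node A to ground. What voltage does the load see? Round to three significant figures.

V_out ≈ 0.950 mV

The load sits in parallel with R2, giving an effective lower resistance R2' = R2·R_L/(R2+R_L) = 1.494 kΩ.
Then V_out = V_s · R2'/(R1 + R2') = 22.2 × 1.494/34.89 = 0.9502 mV.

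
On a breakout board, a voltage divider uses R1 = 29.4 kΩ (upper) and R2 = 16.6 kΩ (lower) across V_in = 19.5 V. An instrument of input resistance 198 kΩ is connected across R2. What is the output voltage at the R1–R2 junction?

V_out ≈ 6.68 V

The load sits in parallel with R2, giving an effective lower resistance R2' = R2·R_L/(R2+R_L) = 15.32 kΩ.
Voltage divider with the loaded lower leg: V_out = 19.5 × 15.32/(29.4 + 15.32) = 19.5 × 0.3425 = 6.679 V.
(Unloaded it would be 7.04 V; the load pulls it down.)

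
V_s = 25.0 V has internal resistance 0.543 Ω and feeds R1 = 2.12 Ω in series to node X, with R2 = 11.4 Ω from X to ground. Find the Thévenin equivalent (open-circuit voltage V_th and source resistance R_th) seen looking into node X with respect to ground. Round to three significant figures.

R1' = 0.543 + 2.12 = 2.663 Ω (source resistance + R1).
With X open, the divider is unloaded: V_th = 25.0 × 11.4/14.06 = 20.27 V.
Looking into X with the source shorted: R_th = R1'·R2/(R1'+R2) = 2.663 × 11.4/14.06 = 2.159 Ω.

V_th ≈ 20.3 V, R_th ≈ 2.16 Ω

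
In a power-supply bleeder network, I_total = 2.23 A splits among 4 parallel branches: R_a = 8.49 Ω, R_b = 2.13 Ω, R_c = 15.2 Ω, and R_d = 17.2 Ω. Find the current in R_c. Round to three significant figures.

I ≈ 0.206 A

Conductances: ΣG = 1/8.49 + 1/2.13 + 1/15.2 + 1/17.2 = 0.7112 (1/Ω).
R_c takes the fraction G_k/ΣG = 0.06579/0.7112 = 0.09251, so I = 2.23 × 0.09251 = 0.2063 A.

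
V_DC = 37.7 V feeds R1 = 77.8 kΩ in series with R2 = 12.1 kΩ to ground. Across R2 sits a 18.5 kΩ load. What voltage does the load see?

R2 ‖ R_L = (12.1 × 18.5)/(12.1 + 18.5) = 7.315 kΩ.
Now apply the divider: V_out = 37.7 × 0.08595 = 3.240 V.

V_out ≈ 3.24 V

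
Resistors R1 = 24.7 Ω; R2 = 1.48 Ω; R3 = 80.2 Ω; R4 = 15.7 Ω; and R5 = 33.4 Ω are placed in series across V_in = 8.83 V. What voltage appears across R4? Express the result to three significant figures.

V ≈ 0.892 V

Total series resistance ΣR = 24.7 + 1.48 + 80.2 + 15.7 + 33.4 = 155.5 Ω.
By the voltage-divider rule, V = 8.83 × 15.70/155.5 = 0.8916 V.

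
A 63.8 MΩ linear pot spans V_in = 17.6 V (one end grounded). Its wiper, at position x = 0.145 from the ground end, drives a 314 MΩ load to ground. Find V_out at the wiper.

V_out ≈ 2.49 V

Lower segment x·R_p = 9.251 MΩ; upper segment (1−x)·R_p = 54.55 MΩ.
Lower segment in parallel with the load: 9.251 ‖ 314 = 8.986 MΩ.
V_out = 17.6 × 8.986/(54.55 + 8.986) = 2.489 V.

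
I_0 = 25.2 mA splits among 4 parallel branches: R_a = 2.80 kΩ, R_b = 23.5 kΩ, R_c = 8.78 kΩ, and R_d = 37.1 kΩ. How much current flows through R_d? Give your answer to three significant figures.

Total conductance ΣG = 1/2.80 + 1/23.5 + 1/8.78 + 1/37.1 = 0.5405 (units of 1/kΩ).
Current divider: I(R_d) = I_0 · G_k/ΣG = 25.2 × (0.02695/0.5405) = 25.2 × 0.04986 = 1.257 mA.

I ≈ 1.26 mA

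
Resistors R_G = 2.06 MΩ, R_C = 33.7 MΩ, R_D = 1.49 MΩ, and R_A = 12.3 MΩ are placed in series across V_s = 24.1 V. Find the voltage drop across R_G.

V ≈ 1.00 V

Series total: ΣR = 2.06 + 33.7 + 1.49 + 12.3 = 49.55 MΩ.
By the voltage-divider rule, V = 24.1 × 2.060/49.55 = 1.002 V.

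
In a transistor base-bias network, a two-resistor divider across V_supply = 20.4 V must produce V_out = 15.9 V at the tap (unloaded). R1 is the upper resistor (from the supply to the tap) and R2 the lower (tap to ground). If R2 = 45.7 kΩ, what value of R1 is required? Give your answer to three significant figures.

V_out/V_supply = R2/(R1+R2) = 0.7794.
R1 = R2·(1/k − 1) = 45.7 × 0.2830 = 12.93 kΩ.

R1 ≈ 12.9 kΩ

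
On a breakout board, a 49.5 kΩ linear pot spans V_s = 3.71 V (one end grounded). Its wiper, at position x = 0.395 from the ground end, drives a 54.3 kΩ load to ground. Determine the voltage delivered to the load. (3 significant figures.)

V_out ≈ 1.20 V

The pot divides into 29.95 kΩ above the wiper and 19.55 kΩ below.
(x·R_p) ‖ R_L = 14.38 kΩ.
Then V_out = V_s · 14.38/(29.95 + 14.38) = 1.203 V.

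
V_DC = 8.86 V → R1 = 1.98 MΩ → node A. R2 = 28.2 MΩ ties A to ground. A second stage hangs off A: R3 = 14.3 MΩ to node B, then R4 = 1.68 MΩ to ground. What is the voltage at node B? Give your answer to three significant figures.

V_B ≈ 0.780 V

Node A sees R2 in parallel with the series input of stage 2, R3 + R4 = 15.98 MΩ.
R2 ‖ (R3+R4) = 10.20 MΩ.
First divider: V_A = V_DC · 10.20/(1.98 + 10.20) = 7.420 V.
V_B = V_A × 0.1051 = 0.7800 V.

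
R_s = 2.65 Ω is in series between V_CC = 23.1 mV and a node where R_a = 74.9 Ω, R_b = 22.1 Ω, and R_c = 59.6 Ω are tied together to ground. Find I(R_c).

I ≈ 0.323 mA

Equivalent of the parallel group: R_p = 13.27 Ω.
Node voltage V_A = V_CC · R_p/(R_s + R_p) = 23.1 × 0.8335 = 19.25 mV.
I(R_c) = V_A / R_c = 19.25/59.6 = 0.3231 mA.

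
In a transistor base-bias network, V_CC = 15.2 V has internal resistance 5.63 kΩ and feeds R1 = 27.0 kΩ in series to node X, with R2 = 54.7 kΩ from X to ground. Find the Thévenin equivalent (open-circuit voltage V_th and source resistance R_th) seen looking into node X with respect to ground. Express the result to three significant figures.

R1' = 5.63 + 27.0 = 32.63 kΩ (source resistance + R1).
With X open, the divider is unloaded: V_th = 15.2 × 54.7/87.33 = 9.521 V.
With V_CC suppressed (replaced by a short), R_th = R1' ‖ R2 = (32.63 × 54.7)/(32.63 + 54.7) = 20.44 kΩ.

V_th ≈ 9.52 V, R_th ≈ 20.4 kΩ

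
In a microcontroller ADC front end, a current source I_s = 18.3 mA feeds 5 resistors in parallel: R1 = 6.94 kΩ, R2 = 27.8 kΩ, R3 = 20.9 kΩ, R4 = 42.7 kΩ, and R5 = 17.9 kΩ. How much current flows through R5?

I ≈ 3.33 mA

ΣG = 1/6.94 + 1/27.8 + 1/20.9 + 1/42.7 + 1/17.9 = 0.3072.
By the current-divider rule, I = I_s · G_k/ΣG = 18.3 × 0.1819 = 3.328 mA.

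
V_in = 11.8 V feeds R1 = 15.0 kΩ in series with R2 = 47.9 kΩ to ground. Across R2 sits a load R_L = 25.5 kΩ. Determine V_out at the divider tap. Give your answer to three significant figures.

V_out ≈ 6.21 V

The load sits in parallel with R2, giving an effective lower resistance R2' = R2·R_L/(R2+R_L) = 16.64 kΩ.
Now apply the divider: V_out = 11.8 × 0.5259 = 6.206 V.
(Unloaded it would be 8.99 V; the load pulls it down.)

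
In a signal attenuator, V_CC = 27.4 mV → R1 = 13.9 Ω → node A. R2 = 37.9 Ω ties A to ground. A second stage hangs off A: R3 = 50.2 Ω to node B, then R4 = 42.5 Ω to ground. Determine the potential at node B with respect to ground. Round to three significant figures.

Node A sees R2 in parallel with the series input of stage 2, R3 + R4 = 92.70 Ω.
R2 ‖ (R3+R4) = 26.90 Ω.
V_A = 27.4 × 26.90/(13.9 + 26.90) = 18.07 mV.
V_B = V_A × 0.4585 = 8.282 mV.

V_B ≈ 8.28 mV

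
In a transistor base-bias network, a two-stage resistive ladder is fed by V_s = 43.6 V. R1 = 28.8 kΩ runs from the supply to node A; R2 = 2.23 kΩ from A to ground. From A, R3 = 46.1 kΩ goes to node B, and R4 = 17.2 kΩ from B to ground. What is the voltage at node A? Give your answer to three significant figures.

V_A ≈ 3.03 V

The second stage (R3 + R4 = 63.30 kΩ) loads node A in parallel with R2.
Effective lower resistance at A: R2 ‖ 63.30 = 2.154 kΩ.
First divider: V_A = V_s · 2.154/(28.8 + 2.154) = 3.034 V.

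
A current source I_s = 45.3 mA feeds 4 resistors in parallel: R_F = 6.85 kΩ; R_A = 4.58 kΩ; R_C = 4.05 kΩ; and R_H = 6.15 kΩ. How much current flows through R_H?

I ≈ 9.52 mA

Conductances: ΣG = 1/6.85 + 1/4.58 + 1/4.05 + 1/6.15 = 0.7738 (1/kΩ).
R_H takes the fraction G_k/ΣG = 0.1626/0.7738 = 0.2101, so I = 45.3 × 0.2101 = 9.519 mA.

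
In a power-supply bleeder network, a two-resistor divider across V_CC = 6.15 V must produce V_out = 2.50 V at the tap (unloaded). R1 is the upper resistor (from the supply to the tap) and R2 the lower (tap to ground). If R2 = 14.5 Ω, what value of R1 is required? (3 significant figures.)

V_out/V_CC = R2/(R1+R2) = 0.4065.
R1 = R2·(1/k − 1) = 14.5 × 1.460 = 21.17 Ω.

R1 ≈ 21.2 Ω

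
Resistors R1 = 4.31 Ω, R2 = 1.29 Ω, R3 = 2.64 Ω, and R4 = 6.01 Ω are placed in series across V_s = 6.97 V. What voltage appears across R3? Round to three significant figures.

V ≈ 1.29 V

Series total: ΣR = 4.31 + 1.29 + 2.64 + 6.01 = 14.25 Ω.
Voltage divider: V = V_s · (2.640 / 14.25) = 6.97 × 0.1853 = 1.291 V.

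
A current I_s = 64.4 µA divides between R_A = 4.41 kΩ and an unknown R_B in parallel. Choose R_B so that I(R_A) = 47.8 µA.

The fraction through R_A equals R_B/(R_A+R_B).
47.8/64.4 = R_B/(R_A + R_B) → R_B = R_A · (0.7422)/(1 − 0.7422) = 4.41 × 2.880 = 12.70 kΩ.

R_B ≈ 12.7 kΩ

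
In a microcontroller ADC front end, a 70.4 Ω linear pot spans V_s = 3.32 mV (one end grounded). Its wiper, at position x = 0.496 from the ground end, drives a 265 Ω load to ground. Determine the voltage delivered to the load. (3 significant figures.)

Lower segment x·R_p = 34.92 Ω; upper segment (1−x)·R_p = 35.48 Ω.
R_L loads the lower segment: effective lower R = 30.85 Ω.
Loaded-divider output: V_out = 3.32 × 0.4651 = 1.544 mV.

V_out ≈ 1.54 mV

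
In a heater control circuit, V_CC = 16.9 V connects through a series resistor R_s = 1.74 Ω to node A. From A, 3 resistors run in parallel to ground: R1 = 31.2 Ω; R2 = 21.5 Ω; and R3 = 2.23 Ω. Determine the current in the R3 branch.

I ≈ 3.95 A

Equivalent of the parallel group: R_p = 1.898 Ω.
V_A = 16.9 × 1.898/3.638 = 8.816 V.
Branch current I = V_A/R3 = 8.816/2.23 = 3.953 A.
(Equivalently: I_total = 4.646 A, then current-divider fraction G_k/ΣG = 0.8509.)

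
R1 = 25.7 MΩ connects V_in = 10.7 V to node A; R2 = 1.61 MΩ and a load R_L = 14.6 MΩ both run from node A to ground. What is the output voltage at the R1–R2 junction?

V_out ≈ 0.571 V

First combine the lower leg with the load: R2 ‖ R_L = 1.450 MΩ.
Then V_out = V_in · R2'/(R1 + R2') = 10.7 × 1.450/27.15 = 0.5715 V.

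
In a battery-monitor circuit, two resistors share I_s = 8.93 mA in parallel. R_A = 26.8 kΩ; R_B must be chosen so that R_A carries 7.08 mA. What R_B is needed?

R_B ≈ 103 kΩ

Two-branch current divider: I_A = I_s · R_B/(R_A + R_B).
7.08/8.93 = R_B/(R_A + R_B) → R_B = R_A · (0.7928)/(1 − 0.7928) = 26.8 × 3.827 = 102.6 kΩ.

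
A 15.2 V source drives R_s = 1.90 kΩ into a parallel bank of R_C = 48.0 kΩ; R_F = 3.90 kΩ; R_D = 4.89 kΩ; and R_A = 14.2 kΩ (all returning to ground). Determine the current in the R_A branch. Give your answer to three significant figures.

I ≈ 0.522 mA

Equivalent of the parallel group: R_p = 1.811 kΩ.
V_A by voltage divider: V_A = 15.2 × 1.811/(1.90 + 1.811) = 7.418 V.
Branch current I = V_A/R_A = 7.418/14.2 = 0.5224 mA.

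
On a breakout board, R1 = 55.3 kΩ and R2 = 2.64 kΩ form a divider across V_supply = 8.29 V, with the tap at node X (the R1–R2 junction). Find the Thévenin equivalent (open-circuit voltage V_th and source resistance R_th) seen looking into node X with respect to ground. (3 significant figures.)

With X open, the divider is unloaded: V_th = 8.29 × 2.64/57.94 = 0.3777 V.
With V_supply suppressed (replaced by a short), R_th = R1 ‖ R2 = (55.30 × 2.64)/(55.30 + 2.64) = 2.520 kΩ.

V_th ≈ 0.378 V, R_th ≈ 2.52 kΩ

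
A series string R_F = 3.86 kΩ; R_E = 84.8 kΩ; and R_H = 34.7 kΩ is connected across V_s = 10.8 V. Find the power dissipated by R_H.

P ≈ 0.266 mW

ΣR = 123.4 kΩ → I = 10.8/123.4 = 0.08755 mA.
P = I²R = 0.007665 × 34.7 = 0.2660 mW.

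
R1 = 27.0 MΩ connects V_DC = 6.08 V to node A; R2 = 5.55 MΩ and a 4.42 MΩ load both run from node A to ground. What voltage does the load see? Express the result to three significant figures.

The load sits in parallel with R2, giving an effective lower resistance R2' = R2·R_L/(R2+R_L) = 2.460 MΩ.
Voltage divider with the loaded lower leg: V_out = 6.08 × 2.460/(27.0 + 2.460) = 6.08 × 0.08352 = 0.5078 V.

V_out ≈ 0.508 V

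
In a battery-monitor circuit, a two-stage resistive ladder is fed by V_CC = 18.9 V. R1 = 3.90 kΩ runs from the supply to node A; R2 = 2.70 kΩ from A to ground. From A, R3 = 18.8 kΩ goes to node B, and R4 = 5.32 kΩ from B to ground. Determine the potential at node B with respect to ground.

Node A sees R2 in parallel with the series input of stage 2, R3 + R4 = 24.12 kΩ.
R2 ‖ (R3+R4) = 2.428 kΩ.
So V_A = 18.9 × 0.3837 = 7.252 V.
Then the unloaded second divider: V_B = V_A × R4/(R3+R4) = 7.252 × 0.2206 = 1.600 V.

V_B ≈ 1.60 V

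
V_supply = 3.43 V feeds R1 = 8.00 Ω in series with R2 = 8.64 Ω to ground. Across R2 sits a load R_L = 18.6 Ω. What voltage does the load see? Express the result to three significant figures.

V_out ≈ 1.46 V

The load sits in parallel with R2, giving an effective lower resistance R2' = R2·R_L/(R2+R_L) = 5.900 Ω.
Now apply the divider: V_out = 3.43 × 0.4244 = 1.456 V.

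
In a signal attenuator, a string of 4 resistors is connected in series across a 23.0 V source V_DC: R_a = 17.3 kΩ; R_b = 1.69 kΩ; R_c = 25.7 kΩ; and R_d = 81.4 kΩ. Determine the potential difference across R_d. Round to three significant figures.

V ≈ 14.8 V

Total series resistance ΣR = 17.3 + 1.69 + 25.7 + 81.4 = 126.1 kΩ.
V = V_DC · R/ΣR = 23.0 × 0.6456 = 14.85 V.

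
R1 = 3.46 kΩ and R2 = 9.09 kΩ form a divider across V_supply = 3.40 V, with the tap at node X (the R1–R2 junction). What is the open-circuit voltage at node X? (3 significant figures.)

V_th ≈ 2.46 V

V_th is the unloaded tap voltage: V_supply · R2/(R1+R2) = 3.40 × 0.7243 = 2.463 V.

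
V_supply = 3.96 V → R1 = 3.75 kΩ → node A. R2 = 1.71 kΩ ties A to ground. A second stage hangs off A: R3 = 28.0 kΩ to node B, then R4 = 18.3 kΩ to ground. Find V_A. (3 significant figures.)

V_A ≈ 1.21 V

Node A sees R2 in parallel with the series input of stage 2, R3 + R4 = 46.30 kΩ.
Effective lower resistance at A: R2 ‖ 46.30 = 1.649 kΩ.
First divider: V_A = V_supply · 1.649/(3.75 + 1.649) = 1.210 V.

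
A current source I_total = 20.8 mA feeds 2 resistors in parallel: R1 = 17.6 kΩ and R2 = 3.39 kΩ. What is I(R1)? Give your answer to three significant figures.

With just two branches, the current splits inversely with resistance.
So I = 20.8 × 3.39/20.99 = 3.359 mA.

I ≈ 3.36 mA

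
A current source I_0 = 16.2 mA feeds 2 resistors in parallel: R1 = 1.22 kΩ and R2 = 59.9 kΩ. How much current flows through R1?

I ≈ 15.9 mA

For two parallel branches, I_k = I_0 · (other R)/(sum of R).
So I = 16.2 × 59.9/61.12 = 15.88 mA.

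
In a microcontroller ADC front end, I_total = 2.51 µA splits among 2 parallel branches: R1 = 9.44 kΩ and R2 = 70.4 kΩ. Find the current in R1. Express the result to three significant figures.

I ≈ 2.21 µA

Two-branch current divider: I_k = I_total · R_other/(R_1 + R_2).
So I = 2.51 × 70.4/79.84 = 2.213 µA.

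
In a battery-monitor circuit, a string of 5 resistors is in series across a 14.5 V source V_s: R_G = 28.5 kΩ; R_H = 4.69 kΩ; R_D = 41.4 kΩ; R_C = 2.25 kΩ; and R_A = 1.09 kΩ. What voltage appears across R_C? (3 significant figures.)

V ≈ 0.419 V

Series total: ΣR = 28.5 + 4.69 + 41.4 + 2.25 + 1.09 = 77.93 kΩ.
By the voltage-divider rule, V = 14.5 × 2.250/77.93 = 0.4186 V.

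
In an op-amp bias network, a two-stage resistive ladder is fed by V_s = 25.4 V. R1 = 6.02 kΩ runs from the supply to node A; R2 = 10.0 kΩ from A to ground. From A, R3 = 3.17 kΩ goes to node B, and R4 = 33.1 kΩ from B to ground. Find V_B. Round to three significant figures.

V_B ≈ 13.1 V

The second stage (R3 + R4 = 36.27 kΩ) loads node A in parallel with R2.
Effective lower resistance at A: R2 ‖ 36.27 = 7.839 kΩ.
First divider: V_A = V_s · 7.839/(6.02 + 7.839) = 14.37 V.
Stage 2 is unloaded, so V_B = V_A · R4/(R3+R4) = 14.37 × 33.1/36.27 = 13.11 V.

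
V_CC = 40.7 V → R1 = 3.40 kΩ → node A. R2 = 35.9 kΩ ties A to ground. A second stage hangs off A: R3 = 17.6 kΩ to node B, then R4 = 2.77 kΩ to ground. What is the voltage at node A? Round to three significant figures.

V_A ≈ 32.3 V

Looking into the second stage from A: R3 + R4 = 20.37 kΩ appears in parallel with R2.
Effective lower resistance at A: R2 ‖ 20.37 = 13.00 kΩ.
So V_A = 40.7 × 0.7926 = 32.26 V.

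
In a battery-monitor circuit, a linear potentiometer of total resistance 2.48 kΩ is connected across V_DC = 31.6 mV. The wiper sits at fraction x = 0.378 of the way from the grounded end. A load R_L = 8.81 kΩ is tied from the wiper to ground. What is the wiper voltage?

V_out ≈ 11.2 mV

Split the track: R_lower = x·R_p = 0.9374 kΩ, R_upper = (1−x)·R_p = 1.543 kΩ.
R_L loads the lower segment: effective lower R = 0.8473 kΩ.
V_out = 31.6 × 0.8473/(1.543 + 0.8473) = 11.20 mV.
(Unloaded: V_out = x·V_DC = 11.9 mV.)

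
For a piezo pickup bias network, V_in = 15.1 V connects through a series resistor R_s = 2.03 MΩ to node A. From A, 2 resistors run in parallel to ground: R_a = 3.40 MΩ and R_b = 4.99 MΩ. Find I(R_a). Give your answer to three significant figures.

Equivalent of the parallel group: R_p = 2.022 MΩ.
V_A = 15.1 × 2.022/4.052 = 7.535 V.
Branch current I = V_A/R_a = 7.535/3.40 = 2.216 µA.

I ≈ 2.22 µA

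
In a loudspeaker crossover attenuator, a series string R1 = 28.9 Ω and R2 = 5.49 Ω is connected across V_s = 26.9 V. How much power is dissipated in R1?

P ≈ 17.7 W

Series current I = V_s/ΣR = 26.9/34.39 = 0.7822 A.
P(R1) = I²·R1 = (0.7822)² × 28.9 = 17.68 W.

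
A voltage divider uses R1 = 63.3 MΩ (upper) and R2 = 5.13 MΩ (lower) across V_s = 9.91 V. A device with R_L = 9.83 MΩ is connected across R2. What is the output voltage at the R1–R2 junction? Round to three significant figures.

V_out ≈ 0.501 V

R2 ‖ R_L = (5.13 × 9.83)/(5.13 + 9.83) = 3.371 MΩ.
Voltage divider with the loaded lower leg: V_out = 9.91 × 3.371/(63.3 + 3.371) = 9.91 × 0.05056 = 0.5010 V.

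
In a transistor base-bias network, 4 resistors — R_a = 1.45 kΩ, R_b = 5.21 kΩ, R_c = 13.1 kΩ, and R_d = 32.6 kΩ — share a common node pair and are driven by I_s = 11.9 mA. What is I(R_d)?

I ≈ 0.369 mA

Conductances: ΣG = 1/1.45 + 1/5.21 + 1/13.1 + 1/32.6 = 0.9886 (1/kΩ).
By the current-divider rule, I = I_s · G_k/ΣG = 11.9 × 0.03103 = 0.3692 mA.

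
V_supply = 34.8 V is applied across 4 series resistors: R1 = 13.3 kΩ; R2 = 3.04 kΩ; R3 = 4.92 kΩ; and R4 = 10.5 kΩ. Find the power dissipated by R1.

The common current is I = 34.8/31.76 = 1.096 mA.
P = I²R = 1.201 × 13.3 = 15.97 mW.

P ≈ 16.0 mW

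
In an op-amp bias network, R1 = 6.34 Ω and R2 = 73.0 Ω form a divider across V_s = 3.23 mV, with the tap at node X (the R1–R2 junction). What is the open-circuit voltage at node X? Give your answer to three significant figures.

V_th ≈ 2.97 mV

V_th is the unloaded tap voltage: V_s · R2/(R1+R2) = 3.23 × 0.9201 = 2.972 mV.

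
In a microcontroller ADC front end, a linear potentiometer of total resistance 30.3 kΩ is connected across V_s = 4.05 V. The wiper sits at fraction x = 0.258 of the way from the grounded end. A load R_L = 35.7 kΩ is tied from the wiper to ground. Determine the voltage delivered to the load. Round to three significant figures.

Lower segment x·R_p = 7.817 kΩ; upper segment (1−x)·R_p = 22.48 kΩ.
R_L loads the lower segment: effective lower R = 6.413 kΩ.
V_out = 4.05 × 6.413/(22.48 + 6.413) = 0.8989 V.

V_out ≈ 0.899 V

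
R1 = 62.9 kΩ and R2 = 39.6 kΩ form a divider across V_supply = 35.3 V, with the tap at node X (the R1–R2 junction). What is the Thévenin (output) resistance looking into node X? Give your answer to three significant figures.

Zeroing V_supply shorts the top of R1 to ground, so R_th = R1 ‖ R2 = 24.30 kΩ.

R_th ≈ 24.3 kΩ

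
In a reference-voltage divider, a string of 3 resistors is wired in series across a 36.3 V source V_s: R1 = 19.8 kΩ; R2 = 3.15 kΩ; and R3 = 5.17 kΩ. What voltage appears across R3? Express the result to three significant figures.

ΣR = 19.8 + 3.15 + 5.17 = 28.12 kΩ.
Voltage divider: V = V_s · (5.170 / 28.12) = 36.3 × 0.1839 = 6.674 V.

V ≈ 6.67 V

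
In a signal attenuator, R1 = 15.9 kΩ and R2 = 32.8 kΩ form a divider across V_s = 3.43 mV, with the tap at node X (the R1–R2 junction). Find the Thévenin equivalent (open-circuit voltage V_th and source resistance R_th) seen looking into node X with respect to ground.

Open-circuit (no load on X): V_th = V_s · R2/(R1 + R2) = 3.43 × 32.8/(15.90 + 32.8) = 2.310 mV.
Zeroing V_s shorts the top of R1 to ground, so R_th = R1 ‖ R2 = 10.71 kΩ.

V_th ≈ 2.31 mV, R_th ≈ 10.7 kΩ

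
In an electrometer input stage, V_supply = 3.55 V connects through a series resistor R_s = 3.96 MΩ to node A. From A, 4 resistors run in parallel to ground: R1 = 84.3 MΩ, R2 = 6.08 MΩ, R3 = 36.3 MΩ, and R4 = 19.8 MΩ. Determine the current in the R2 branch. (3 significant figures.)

Equivalent of the parallel group: R_p = 3.931 MΩ.
Node voltage V_A = V_supply · R_p/(R_s + R_p) = 3.55 × 0.4982 = 1.768 V.
I(R2) = V_A / R2 = 1.768/6.08 = 0.2909 µA.

I ≈ 0.291 µA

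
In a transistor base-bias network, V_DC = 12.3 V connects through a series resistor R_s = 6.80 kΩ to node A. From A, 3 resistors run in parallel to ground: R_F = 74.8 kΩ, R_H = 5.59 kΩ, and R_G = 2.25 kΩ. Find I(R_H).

Equivalent of the parallel group: R_p = 1.571 kΩ.
V_A by voltage divider: V_A = 12.3 × 1.571/(6.80 + 1.571) = 2.308 V.
I(R_H) = V_A / R_H = 2.308/5.59 = 0.4129 mA.

I ≈ 0.413 mA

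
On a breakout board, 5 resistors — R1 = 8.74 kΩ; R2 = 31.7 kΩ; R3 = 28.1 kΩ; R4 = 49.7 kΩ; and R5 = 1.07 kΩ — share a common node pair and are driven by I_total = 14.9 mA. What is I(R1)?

I ≈ 1.50 mA

Total conductance ΣG = 1/8.74 + 1/31.7 + 1/28.1 + 1/49.7 + 1/1.07 = 1.136 (units of 1/kΩ).
R1 takes the fraction G_k/ΣG = 0.1144/1.136 = 0.1007, so I = 14.9 × 0.1007 = 1.500 mA.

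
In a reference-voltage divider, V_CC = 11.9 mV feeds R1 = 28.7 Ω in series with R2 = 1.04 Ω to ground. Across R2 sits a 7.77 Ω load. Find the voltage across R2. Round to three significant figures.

V_out ≈ 0.369 mV

The load sits in parallel with R2, giving an effective lower resistance R2' = R2·R_L/(R2+R_L) = 0.9172 Ω.
Then V_out = V_CC · R2'/(R1 + R2') = 11.9 × 0.9172/29.62 = 0.3685 mV.
(Unloaded it would be 0.416 mV; the load pulls it down.)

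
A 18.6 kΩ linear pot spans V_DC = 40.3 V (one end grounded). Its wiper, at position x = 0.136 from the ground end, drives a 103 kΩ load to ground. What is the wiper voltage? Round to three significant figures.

V_out ≈ 5.37 V

Lower segment x·R_p = 2.530 kΩ; upper segment (1−x)·R_p = 16.07 kΩ.
Lower segment in parallel with the load: 2.530 ‖ 103 = 2.469 kΩ.
Loaded-divider output: V_out = 40.3 × 0.1332 = 5.367 V.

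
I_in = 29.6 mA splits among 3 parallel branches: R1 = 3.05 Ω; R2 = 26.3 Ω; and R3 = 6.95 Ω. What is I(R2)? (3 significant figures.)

Total conductance ΣG = 1/3.05 + 1/26.3 + 1/6.95 = 0.5098 (units of 1/Ω).
R2 takes the fraction G_k/ΣG = 0.03802/0.5098 = 0.07459, so I = 29.6 × 0.07459 = 2.208 mA.

I ≈ 2.21 mA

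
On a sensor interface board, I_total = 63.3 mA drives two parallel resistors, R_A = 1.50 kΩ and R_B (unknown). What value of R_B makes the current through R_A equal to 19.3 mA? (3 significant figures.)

R_B ≈ 0.658 kΩ

In a two-way split, I_A/I_total = R_B/(R_A + R_B).
With f = 0.3049, R_B = R_A · f/(1−f) = 1.50 × 0.4386 = 0.6580 kΩ.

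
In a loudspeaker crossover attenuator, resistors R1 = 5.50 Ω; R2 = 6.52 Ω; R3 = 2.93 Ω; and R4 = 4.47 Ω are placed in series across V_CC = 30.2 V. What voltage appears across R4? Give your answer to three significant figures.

V ≈ 6.95 V

Total series resistance ΣR = 5.50 + 6.52 + 2.93 + 4.47 = 19.42 Ω.
Voltage divider: V = V_CC · (4.470 / 19.42) = 30.2 × 0.2302 = 6.951 V.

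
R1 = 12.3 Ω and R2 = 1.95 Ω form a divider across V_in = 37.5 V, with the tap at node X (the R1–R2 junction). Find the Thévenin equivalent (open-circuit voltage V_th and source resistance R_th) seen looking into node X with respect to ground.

V_th ≈ 5.13 V, R_th ≈ 1.68 Ω

With X open, the divider is unloaded: V_th = 37.5 × 1.95/14.25 = 5.132 V.
Looking into X with the source shorted: R_th = R1·R2/(R1+R2) = 12.30 × 1.95/14.25 = 1.683 Ω.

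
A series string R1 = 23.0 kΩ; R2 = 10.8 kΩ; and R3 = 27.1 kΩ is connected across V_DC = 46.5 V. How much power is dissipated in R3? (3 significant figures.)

ΣR = 60.90 kΩ → I = 46.5/60.90 = 0.7635 mA.
V(R3) = I·R = 20.69 V; P = V·I = 20.69 × 0.7635 = 15.80 mW.

P ≈ 15.8 mW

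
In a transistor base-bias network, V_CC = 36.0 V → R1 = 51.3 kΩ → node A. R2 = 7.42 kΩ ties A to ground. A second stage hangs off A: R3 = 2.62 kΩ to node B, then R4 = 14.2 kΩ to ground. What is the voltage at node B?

V_B ≈ 2.77 V

Node A sees R2 in parallel with the series input of stage 2, R3 + R4 = 16.82 kΩ.
R2 ‖ (R3+R4) = 5.149 kΩ.
So V_A = 36.0 × 0.09121 = 3.284 V.
Then the unloaded second divider: V_B = V_A × R4/(R3+R4) = 3.284 × 0.8442 = 2.772 V.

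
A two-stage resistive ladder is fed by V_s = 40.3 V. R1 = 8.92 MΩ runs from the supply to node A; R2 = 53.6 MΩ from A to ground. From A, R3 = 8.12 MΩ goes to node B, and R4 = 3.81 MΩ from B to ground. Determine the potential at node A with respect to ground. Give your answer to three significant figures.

Node A sees R2 in parallel with the series input of stage 2, R3 + R4 = 11.93 MΩ.
R2 ‖ (R3+R4) = 9.758 MΩ.
So V_A = 40.3 × 0.5224 = 21.05 V.

V_A ≈ 21.1 V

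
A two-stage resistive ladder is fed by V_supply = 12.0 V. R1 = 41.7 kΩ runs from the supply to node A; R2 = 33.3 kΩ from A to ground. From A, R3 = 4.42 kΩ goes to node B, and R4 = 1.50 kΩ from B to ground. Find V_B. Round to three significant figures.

The second stage (R3 + R4 = 5.920 kΩ) loads node A in parallel with R2.
R2 ‖ (R3+R4) = 5.026 kΩ.
So V_A = 12.0 × 0.1076 = 1.291 V.
V_B = V_A × 0.2534 = 0.3271 V.

V_B ≈ 0.327 V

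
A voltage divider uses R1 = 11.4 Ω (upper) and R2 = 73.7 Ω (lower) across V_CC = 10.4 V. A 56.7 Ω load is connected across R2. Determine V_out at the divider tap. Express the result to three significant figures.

V_out ≈ 7.67 V

First combine the lower leg with the load: R2 ‖ R_L = 32.05 Ω.
Now apply the divider: V_out = 10.4 × 0.7376 = 7.671 V.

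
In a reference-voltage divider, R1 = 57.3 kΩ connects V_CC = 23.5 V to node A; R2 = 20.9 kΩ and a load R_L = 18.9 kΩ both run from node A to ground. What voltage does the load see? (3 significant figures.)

R2 ‖ R_L = (20.9 × 18.9)/(20.9 + 18.9) = 9.925 kΩ.
Voltage divider with the loaded lower leg: V_out = 23.5 × 9.925/(57.3 + 9.925) = 23.5 × 0.1476 = 3.469 V.

V_out ≈ 3.47 V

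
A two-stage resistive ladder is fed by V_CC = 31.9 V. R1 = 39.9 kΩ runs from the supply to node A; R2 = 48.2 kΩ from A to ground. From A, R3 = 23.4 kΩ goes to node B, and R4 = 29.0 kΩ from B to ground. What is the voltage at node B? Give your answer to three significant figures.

Looking into the second stage from A: R3 + R4 = 52.40 kΩ appears in parallel with R2.
Effective lower resistance at A: R2 ‖ 52.40 = 25.11 kΩ.
So V_A = 31.9 × 0.3862 = 12.32 V.
Then the unloaded second divider: V_B = V_A × R4/(R3+R4) = 12.32 × 0.5534 = 6.818 V.

V_B ≈ 6.82 V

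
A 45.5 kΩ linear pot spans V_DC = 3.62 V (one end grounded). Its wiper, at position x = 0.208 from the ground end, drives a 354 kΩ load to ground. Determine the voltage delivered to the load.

V_out ≈ 0.737 V

Split the track: R_lower = x·R_p = 9.464 kΩ, R_upper = (1−x)·R_p = 36.04 kΩ.
R_L loads the lower segment: effective lower R = 9.218 kΩ.
V_out = 3.62 × 9.218/(36.04 + 9.218) = 0.7373 V.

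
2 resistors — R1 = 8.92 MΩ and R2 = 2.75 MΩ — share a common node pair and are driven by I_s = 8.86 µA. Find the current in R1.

I ≈ 2.09 µA

With just two branches, the current splits inversely with resistance.
I(R1) = 8.86 × 2.75/(8.92 + 2.75) = 8.86 × 0.2356 = 2.088 µA.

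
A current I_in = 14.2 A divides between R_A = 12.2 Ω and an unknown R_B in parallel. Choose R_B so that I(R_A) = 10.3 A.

R_B ≈ 32.2 Ω

In a two-way split, I_A/I_in = R_B/(R_A + R_B).
With f = 0.7254, R_B = R_A · f/(1−f) = 12.2 × 2.641 = 32.22 Ω.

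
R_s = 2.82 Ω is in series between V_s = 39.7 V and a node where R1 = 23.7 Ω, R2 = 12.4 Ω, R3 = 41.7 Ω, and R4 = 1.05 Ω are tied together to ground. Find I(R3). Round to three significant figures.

I ≈ 0.232 A

Combine the parallel branches: R_p = (1/23.7 + 1/12.4 + 1/41.7 + 1/1.05)⁻¹ = 0.9098 Ω.
Node voltage V_A = V_s · R_p/(R_s + R_p) = 39.7 × 0.2439 = 9.684 V.
Branch current I = V_A/R3 = 9.684/41.7 = 0.2322 A.
(Equivalently: I_total = 10.64 A, then current-divider fraction G_k/ΣG = 0.02182.)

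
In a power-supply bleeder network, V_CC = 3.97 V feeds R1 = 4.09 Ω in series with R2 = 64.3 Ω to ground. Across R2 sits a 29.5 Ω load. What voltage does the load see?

The load sits in parallel with R2, giving an effective lower resistance R2' = R2·R_L/(R2+R_L) = 20.22 Ω.
Voltage divider with the loaded lower leg: V_out = 3.97 × 20.22/(4.09 + 20.22) = 3.97 × 0.8318 = 3.302 V.

V_out ≈ 3.30 V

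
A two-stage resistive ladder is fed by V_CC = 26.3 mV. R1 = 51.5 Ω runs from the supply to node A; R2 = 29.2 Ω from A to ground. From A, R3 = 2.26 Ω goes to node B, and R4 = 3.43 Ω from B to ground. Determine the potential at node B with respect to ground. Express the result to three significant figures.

The second stage (R3 + R4 = 5.690 Ω) loads node A in parallel with R2.
R2 ‖ (R3+R4) = 4.762 Ω.
V_A = 26.3 × 4.762/(51.5 + 4.762) = 2.226 mV.
Stage 2 is unloaded, so V_B = V_A · R4/(R3+R4) = 2.226 × 3.43/5.690 = 1.342 mV.

V_B ≈ 1.34 mV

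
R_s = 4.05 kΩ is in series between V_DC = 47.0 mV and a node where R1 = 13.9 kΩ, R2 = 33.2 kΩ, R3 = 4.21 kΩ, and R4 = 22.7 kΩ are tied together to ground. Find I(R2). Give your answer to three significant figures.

I ≈ 0.554 µA

Parallel bank: R_p = 1/(1/13.9 + 1/33.2 + 1/4.21 + 1/22.7) = 2.607 kΩ.
V_A = 47.0 × 2.607/6.657 = 18.40 mV.
Branch current I = V_A/R2 = 18.40/33.2 = 0.5543 µA.
(Check via current divider: I_total = 7.061 µA; share G_k/ΣG = 0.07851 → same result.)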